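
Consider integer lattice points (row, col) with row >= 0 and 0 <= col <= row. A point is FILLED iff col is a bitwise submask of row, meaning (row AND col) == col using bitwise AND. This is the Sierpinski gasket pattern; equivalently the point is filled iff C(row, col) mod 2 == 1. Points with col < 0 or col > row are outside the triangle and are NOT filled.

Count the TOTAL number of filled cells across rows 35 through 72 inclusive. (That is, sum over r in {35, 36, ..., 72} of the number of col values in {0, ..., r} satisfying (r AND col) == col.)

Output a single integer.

Answer: 534

Derivation:
r35=100011 pc3: +8 =8
r36=100100 pc2: +4 =12
r37=100101 pc3: +8 =20
r38=100110 pc3: +8 =28
r39=100111 pc4: +16 =44
r40=101000 pc2: +4 =48
r41=101001 pc3: +8 =56
r42=101010 pc3: +8 =64
r43=101011 pc4: +16 =80
r44=101100 pc3: +8 =88
r45=101101 pc4: +16 =104
r46=101110 pc4: +16 =120
r47=101111 pc5: +32 =152
r48=110000 pc2: +4 =156
r49=110001 pc3: +8 =164
r50=110010 pc3: +8 =172
r51=110011 pc4: +16 =188
r52=110100 pc3: +8 =196
r53=110101 pc4: +16 =212
r54=110110 pc4: +16 =228
r55=110111 pc5: +32 =260
r56=111000 pc3: +8 =268
r57=111001 pc4: +16 =284
r58=111010 pc4: +16 =300
r59=111011 pc5: +32 =332
r60=111100 pc4: +16 =348
r61=111101 pc5: +32 =380
r62=111110 pc5: +32 =412
r63=111111 pc6: +64 =476
r64=1000000 pc1: +2 =478
r65=1000001 pc2: +4 =482
r66=1000010 pc2: +4 =486
r67=1000011 pc3: +8 =494
r68=1000100 pc2: +4 =498
r69=1000101 pc3: +8 =506
r70=1000110 pc3: +8 =514
r71=1000111 pc4: +16 =530
r72=1001000 pc2: +4 =534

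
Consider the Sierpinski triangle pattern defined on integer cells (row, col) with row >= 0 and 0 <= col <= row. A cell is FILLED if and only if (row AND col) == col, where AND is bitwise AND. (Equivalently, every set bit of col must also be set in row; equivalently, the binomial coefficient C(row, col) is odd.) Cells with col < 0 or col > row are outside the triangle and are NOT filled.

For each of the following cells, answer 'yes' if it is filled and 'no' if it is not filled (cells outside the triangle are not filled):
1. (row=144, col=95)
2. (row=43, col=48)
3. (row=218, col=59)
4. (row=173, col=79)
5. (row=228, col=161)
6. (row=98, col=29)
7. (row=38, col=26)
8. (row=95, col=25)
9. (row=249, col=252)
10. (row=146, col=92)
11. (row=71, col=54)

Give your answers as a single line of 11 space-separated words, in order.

(144,95): row=0b10010000, col=0b1011111, row AND col = 0b10000 = 16; 16 != 95 -> empty
(43,48): col outside [0, 43] -> not filled
(218,59): row=0b11011010, col=0b111011, row AND col = 0b11010 = 26; 26 != 59 -> empty
(173,79): row=0b10101101, col=0b1001111, row AND col = 0b1101 = 13; 13 != 79 -> empty
(228,161): row=0b11100100, col=0b10100001, row AND col = 0b10100000 = 160; 160 != 161 -> empty
(98,29): row=0b1100010, col=0b11101, row AND col = 0b0 = 0; 0 != 29 -> empty
(38,26): row=0b100110, col=0b11010, row AND col = 0b10 = 2; 2 != 26 -> empty
(95,25): row=0b1011111, col=0b11001, row AND col = 0b11001 = 25; 25 == 25 -> filled
(249,252): col outside [0, 249] -> not filled
(146,92): row=0b10010010, col=0b1011100, row AND col = 0b10000 = 16; 16 != 92 -> empty
(71,54): row=0b1000111, col=0b110110, row AND col = 0b110 = 6; 6 != 54 -> empty

Answer: no no no no no no no yes no no no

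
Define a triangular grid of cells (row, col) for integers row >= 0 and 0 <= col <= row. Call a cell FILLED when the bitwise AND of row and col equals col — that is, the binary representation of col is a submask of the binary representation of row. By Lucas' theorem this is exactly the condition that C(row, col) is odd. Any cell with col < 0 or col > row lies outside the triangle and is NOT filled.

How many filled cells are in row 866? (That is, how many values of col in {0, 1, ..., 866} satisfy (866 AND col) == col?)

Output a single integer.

Answer: 32

Derivation:
866 in binary = 1101100010
popcount(866) = number of 1-bits in 1101100010 = 5
A col c satisfies (866 AND c) == c iff every set bit of c is also set in 866; each of the 5 set bits of 866 can independently be on or off in c.
count = 2^5 = 32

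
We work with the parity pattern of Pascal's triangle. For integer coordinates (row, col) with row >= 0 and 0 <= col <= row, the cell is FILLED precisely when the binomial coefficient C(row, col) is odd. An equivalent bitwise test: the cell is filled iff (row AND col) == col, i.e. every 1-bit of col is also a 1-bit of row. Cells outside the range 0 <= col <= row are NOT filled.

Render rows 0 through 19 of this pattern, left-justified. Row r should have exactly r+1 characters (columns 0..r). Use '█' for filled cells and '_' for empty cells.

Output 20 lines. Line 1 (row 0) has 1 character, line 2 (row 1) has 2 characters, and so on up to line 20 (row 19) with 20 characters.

Answer: █
██
█_█
████
█___█
██__██
█_█_█_█
████████
█_______█
██______██
█_█_____█_█
████____████
█___█___█___█
██__██__██__██
█_█_█_█_█_█_█_█
████████████████
█_______________█
██______________██
█_█_____________█_█
████____________████

Derivation:
r0=0: █
r1=1: ██
r2=10: █_█
r3=11: ████
r4=100: █___█
r5=101: ██__██
r6=110: █_█_█_█
r7=111: ████████
r8=1000: █_______█
r9=1001: ██______██
r10=1010: █_█_____█_█
r11=1011: ████____████
r12=1100: █___█___█___█
r13=1101: ██__██__██__██
r14=1110: █_█_█_█_█_█_█_█
r15=1111: ████████████████
r16=10000: █_______________█
r17=10001: ██______________██
r18=10010: █_█_____________█_█
r19=10011: ████____________████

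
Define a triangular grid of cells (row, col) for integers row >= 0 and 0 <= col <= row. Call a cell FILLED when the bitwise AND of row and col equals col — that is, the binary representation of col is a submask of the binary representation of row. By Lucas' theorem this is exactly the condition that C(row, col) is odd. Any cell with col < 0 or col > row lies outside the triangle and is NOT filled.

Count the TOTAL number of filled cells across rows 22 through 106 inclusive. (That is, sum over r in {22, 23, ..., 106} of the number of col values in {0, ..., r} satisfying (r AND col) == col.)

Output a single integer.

r22=10110 pc3: +8 =8
r23=10111 pc4: +16 =24
r24=11000 pc2: +4 =28
r25=11001 pc3: +8 =36
r26=11010 pc3: +8 =44
r27=11011 pc4: +16 =60
r28=11100 pc3: +8 =68
r29=11101 pc4: +16 =84
r30=11110 pc4: +16 =100
r31=11111 pc5: +32 =132
r32=100000 pc1: +2 =134
r33=100001 pc2: +4 =138
r34=100010 pc2: +4 =142
r35=100011 pc3: +8 =150
r36=100100 pc2: +4 =154
r37=100101 pc3: +8 =162
r38=100110 pc3: +8 =170
r39=100111 pc4: +16 =186
r40=101000 pc2: +4 =190
r41=101001 pc3: +8 =198
r42=101010 pc3: +8 =206
r43=101011 pc4: +16 =222
r44=101100 pc3: +8 =230
r45=101101 pc4: +16 =246
r46=101110 pc4: +16 =262
r47=101111 pc5: +32 =294
r48=110000 pc2: +4 =298
r49=110001 pc3: +8 =306
r50=110010 pc3: +8 =314
r51=110011 pc4: +16 =330
r52=110100 pc3: +8 =338
r53=110101 pc4: +16 =354
r54=110110 pc4: +16 =370
r55=110111 pc5: +32 =402
r56=111000 pc3: +8 =410
r57=111001 pc4: +16 =426
r58=111010 pc4: +16 =442
r59=111011 pc5: +32 =474
r60=111100 pc4: +16 =490
r61=111101 pc5: +32 =522
r62=111110 pc5: +32 =554
r63=111111 pc6: +64 =618
r64=1000000 pc1: +2 =620
r65=1000001 pc2: +4 =624
r66=1000010 pc2: +4 =628
r67=1000011 pc3: +8 =636
r68=1000100 pc2: +4 =640
r69=1000101 pc3: +8 =648
r70=1000110 pc3: +8 =656
r71=1000111 pc4: +16 =672
r72=1001000 pc2: +4 =676
r73=1001001 pc3: +8 =684
r74=1001010 pc3: +8 =692
r75=1001011 pc4: +16 =708
r76=1001100 pc3: +8 =716
r77=1001101 pc4: +16 =732
r78=1001110 pc4: +16 =748
r79=1001111 pc5: +32 =780
r80=1010000 pc2: +4 =784
r81=1010001 pc3: +8 =792
r82=1010010 pc3: +8 =800
r83=1010011 pc4: +16 =816
r84=1010100 pc3: +8 =824
r85=1010101 pc4: +16 =840
r86=1010110 pc4: +16 =856
r87=1010111 pc5: +32 =888
r88=1011000 pc3: +8 =896
r89=1011001 pc4: +16 =912
r90=1011010 pc4: +16 =928
r91=1011011 pc5: +32 =960
r92=1011100 pc4: +16 =976
r93=1011101 pc5: +32 =1008
r94=1011110 pc5: +32 =1040
r95=1011111 pc6: +64 =1104
r96=1100000 pc2: +4 =1108
r97=1100001 pc3: +8 =1116
r98=1100010 pc3: +8 =1124
r99=1100011 pc4: +16 =1140
r100=1100100 pc3: +8 =1148
r101=1100101 pc4: +16 =1164
r102=1100110 pc4: +16 =1180
r103=1100111 pc5: +32 =1212
r104=1101000 pc3: +8 =1220
r105=1101001 pc4: +16 =1236
r106=1101010 pc4: +16 =1252

Answer: 1252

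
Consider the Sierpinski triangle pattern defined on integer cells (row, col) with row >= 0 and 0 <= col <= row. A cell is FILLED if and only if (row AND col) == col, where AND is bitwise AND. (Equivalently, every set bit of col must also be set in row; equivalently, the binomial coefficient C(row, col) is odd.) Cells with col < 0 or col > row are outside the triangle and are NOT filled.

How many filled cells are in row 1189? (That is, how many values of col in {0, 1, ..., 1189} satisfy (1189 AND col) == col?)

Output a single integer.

Answer: 32

Derivation:
1189 in binary = 10010100101
popcount(1189) = number of 1-bits in 10010100101 = 5
A col c satisfies (1189 AND c) == c iff every set bit of c is also set in 1189; each of the 5 set bits of 1189 can independently be on or off in c.
count = 2^5 = 32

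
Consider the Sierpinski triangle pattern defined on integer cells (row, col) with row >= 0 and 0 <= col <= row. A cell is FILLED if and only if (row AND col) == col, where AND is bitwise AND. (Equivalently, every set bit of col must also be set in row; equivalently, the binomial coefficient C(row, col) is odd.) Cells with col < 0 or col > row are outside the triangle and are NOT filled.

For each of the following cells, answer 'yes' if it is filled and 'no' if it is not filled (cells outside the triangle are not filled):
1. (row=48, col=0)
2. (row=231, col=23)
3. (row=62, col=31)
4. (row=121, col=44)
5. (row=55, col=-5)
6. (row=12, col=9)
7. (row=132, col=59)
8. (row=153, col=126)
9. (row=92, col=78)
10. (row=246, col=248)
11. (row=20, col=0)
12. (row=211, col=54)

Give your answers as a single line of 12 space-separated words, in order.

Answer: yes no no no no no no no no no yes no

Derivation:
(48,0): row=0b110000, col=0b0, row AND col = 0b0 = 0; 0 == 0 -> filled
(231,23): row=0b11100111, col=0b10111, row AND col = 0b111 = 7; 7 != 23 -> empty
(62,31): row=0b111110, col=0b11111, row AND col = 0b11110 = 30; 30 != 31 -> empty
(121,44): row=0b1111001, col=0b101100, row AND col = 0b101000 = 40; 40 != 44 -> empty
(55,-5): col outside [0, 55] -> not filled
(12,9): row=0b1100, col=0b1001, row AND col = 0b1000 = 8; 8 != 9 -> empty
(132,59): row=0b10000100, col=0b111011, row AND col = 0b0 = 0; 0 != 59 -> empty
(153,126): row=0b10011001, col=0b1111110, row AND col = 0b11000 = 24; 24 != 126 -> empty
(92,78): row=0b1011100, col=0b1001110, row AND col = 0b1001100 = 76; 76 != 78 -> empty
(246,248): col outside [0, 246] -> not filled
(20,0): row=0b10100, col=0b0, row AND col = 0b0 = 0; 0 == 0 -> filled
(211,54): row=0b11010011, col=0b110110, row AND col = 0b10010 = 18; 18 != 54 -> empty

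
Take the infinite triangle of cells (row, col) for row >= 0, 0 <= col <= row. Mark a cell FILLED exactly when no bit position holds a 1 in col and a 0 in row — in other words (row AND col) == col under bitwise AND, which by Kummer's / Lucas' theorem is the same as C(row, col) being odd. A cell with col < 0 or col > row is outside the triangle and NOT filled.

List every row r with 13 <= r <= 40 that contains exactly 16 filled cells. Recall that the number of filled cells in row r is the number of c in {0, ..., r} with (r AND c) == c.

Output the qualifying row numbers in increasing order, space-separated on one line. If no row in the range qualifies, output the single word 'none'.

Row r has 2^popcount(r) filled cells, so we need popcount(r) = log2(16) = 4.
Scan r = 13..40 and keep those with exactly 4 one-bits:
r=13=1101 popcount=3 -> skip
r=14=1110 popcount=3 -> skip
r=15=1111 popcount=4 -> KEEP
r=16=10000 popcount=1 -> skip
r=17=10001 popcount=2 -> skip
r=18=10010 popcount=2 -> skip
r=19=10011 popcount=3 -> skip
r=20=10100 popcount=2 -> skip
r=21=10101 popcount=3 -> skip
r=22=10110 popcount=3 -> skip
r=23=10111 popcount=4 -> KEEP
r=24=11000 popcount=2 -> skip
r=25=11001 popcount=3 -> skip
r=26=11010 popcount=3 -> skip
r=27=11011 popcount=4 -> KEEP
r=28=11100 popcount=3 -> skip
r=29=11101 popcount=4 -> KEEP
r=30=11110 popcount=4 -> KEEP
r=31=11111 popcount=5 -> skip
r=32=100000 popcount=1 -> skip
r=33=100001 popcount=2 -> skip
r=34=100010 popcount=2 -> skip
r=35=100011 popcount=3 -> skip
r=36=100100 popcount=2 -> skip
r=37=100101 popcount=3 -> skip
r=38=100110 popcount=3 -> skip
r=39=100111 popcount=4 -> KEEP
r=40=101000 popcount=2 -> skip
Kept rows: 15 23 27 29 30 39

Answer: 15 23 27 29 30 39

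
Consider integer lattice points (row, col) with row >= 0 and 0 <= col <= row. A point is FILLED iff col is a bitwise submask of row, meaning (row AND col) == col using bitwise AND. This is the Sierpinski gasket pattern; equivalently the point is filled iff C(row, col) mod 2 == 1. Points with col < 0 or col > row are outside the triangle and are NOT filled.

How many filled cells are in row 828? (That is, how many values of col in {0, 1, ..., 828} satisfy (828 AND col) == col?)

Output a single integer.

828 in binary = 1100111100
popcount(828) = number of 1-bits in 1100111100 = 6
A col c satisfies (828 AND c) == c iff every set bit of c is also set in 828; each of the 6 set bits of 828 can independently be on or off in c.
count = 2^6 = 64

Answer: 64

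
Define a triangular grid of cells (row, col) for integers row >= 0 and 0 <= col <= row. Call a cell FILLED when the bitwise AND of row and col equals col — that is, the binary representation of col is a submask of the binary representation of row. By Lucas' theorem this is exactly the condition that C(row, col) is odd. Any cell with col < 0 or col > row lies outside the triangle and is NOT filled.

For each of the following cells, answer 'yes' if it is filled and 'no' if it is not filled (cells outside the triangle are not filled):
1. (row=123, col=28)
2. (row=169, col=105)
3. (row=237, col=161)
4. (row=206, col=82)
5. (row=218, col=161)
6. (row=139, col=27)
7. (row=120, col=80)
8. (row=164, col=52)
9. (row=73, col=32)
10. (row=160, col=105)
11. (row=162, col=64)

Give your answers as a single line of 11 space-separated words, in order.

Answer: no no yes no no no yes no no no no

Derivation:
(123,28): row=0b1111011, col=0b11100, row AND col = 0b11000 = 24; 24 != 28 -> empty
(169,105): row=0b10101001, col=0b1101001, row AND col = 0b101001 = 41; 41 != 105 -> empty
(237,161): row=0b11101101, col=0b10100001, row AND col = 0b10100001 = 161; 161 == 161 -> filled
(206,82): row=0b11001110, col=0b1010010, row AND col = 0b1000010 = 66; 66 != 82 -> empty
(218,161): row=0b11011010, col=0b10100001, row AND col = 0b10000000 = 128; 128 != 161 -> empty
(139,27): row=0b10001011, col=0b11011, row AND col = 0b1011 = 11; 11 != 27 -> empty
(120,80): row=0b1111000, col=0b1010000, row AND col = 0b1010000 = 80; 80 == 80 -> filled
(164,52): row=0b10100100, col=0b110100, row AND col = 0b100100 = 36; 36 != 52 -> empty
(73,32): row=0b1001001, col=0b100000, row AND col = 0b0 = 0; 0 != 32 -> empty
(160,105): row=0b10100000, col=0b1101001, row AND col = 0b100000 = 32; 32 != 105 -> empty
(162,64): row=0b10100010, col=0b1000000, row AND col = 0b0 = 0; 0 != 64 -> empty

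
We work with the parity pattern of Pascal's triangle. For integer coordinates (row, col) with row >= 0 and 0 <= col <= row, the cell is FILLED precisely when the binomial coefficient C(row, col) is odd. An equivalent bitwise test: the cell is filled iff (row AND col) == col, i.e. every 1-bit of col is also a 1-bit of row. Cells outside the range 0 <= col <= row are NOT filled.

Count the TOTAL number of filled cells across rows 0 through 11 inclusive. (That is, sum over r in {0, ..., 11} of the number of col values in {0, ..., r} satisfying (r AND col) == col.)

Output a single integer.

Answer: 45

Derivation:
r0=0 pc0: +1 =1
r1=1 pc1: +2 =3
r2=10 pc1: +2 =5
r3=11 pc2: +4 =9
r4=100 pc1: +2 =11
r5=101 pc2: +4 =15
r6=110 pc2: +4 =19
r7=111 pc3: +8 =27
r8=1000 pc1: +2 =29
r9=1001 pc2: +4 =33
r10=1010 pc2: +4 =37
r11=1011 pc3: +8 =45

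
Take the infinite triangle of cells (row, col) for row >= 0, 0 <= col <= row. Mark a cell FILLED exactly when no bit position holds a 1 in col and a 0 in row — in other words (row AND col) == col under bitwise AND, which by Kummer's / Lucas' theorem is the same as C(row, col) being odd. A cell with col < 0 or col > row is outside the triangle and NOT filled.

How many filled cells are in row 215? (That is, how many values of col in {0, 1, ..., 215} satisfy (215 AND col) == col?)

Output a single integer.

Answer: 64

Derivation:
215 in binary = 11010111
popcount(215) = number of 1-bits in 11010111 = 6
A col c satisfies (215 AND c) == c iff every set bit of c is also set in 215; each of the 6 set bits of 215 can independently be on or off in c.
count = 2^6 = 64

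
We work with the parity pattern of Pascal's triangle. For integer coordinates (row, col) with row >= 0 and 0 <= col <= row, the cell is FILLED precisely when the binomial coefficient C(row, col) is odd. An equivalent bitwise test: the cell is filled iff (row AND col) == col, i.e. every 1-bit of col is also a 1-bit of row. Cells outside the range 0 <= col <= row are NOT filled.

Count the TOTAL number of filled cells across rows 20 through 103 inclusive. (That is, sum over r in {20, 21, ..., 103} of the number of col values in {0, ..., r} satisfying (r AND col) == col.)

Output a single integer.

Answer: 1224

Derivation:
r20=10100 pc2: +4 =4
r21=10101 pc3: +8 =12
r22=10110 pc3: +8 =20
r23=10111 pc4: +16 =36
r24=11000 pc2: +4 =40
r25=11001 pc3: +8 =48
r26=11010 pc3: +8 =56
r27=11011 pc4: +16 =72
r28=11100 pc3: +8 =80
r29=11101 pc4: +16 =96
r30=11110 pc4: +16 =112
r31=11111 pc5: +32 =144
r32=100000 pc1: +2 =146
r33=100001 pc2: +4 =150
r34=100010 pc2: +4 =154
r35=100011 pc3: +8 =162
r36=100100 pc2: +4 =166
r37=100101 pc3: +8 =174
r38=100110 pc3: +8 =182
r39=100111 pc4: +16 =198
r40=101000 pc2: +4 =202
r41=101001 pc3: +8 =210
r42=101010 pc3: +8 =218
r43=101011 pc4: +16 =234
r44=101100 pc3: +8 =242
r45=101101 pc4: +16 =258
r46=101110 pc4: +16 =274
r47=101111 pc5: +32 =306
r48=110000 pc2: +4 =310
r49=110001 pc3: +8 =318
r50=110010 pc3: +8 =326
r51=110011 pc4: +16 =342
r52=110100 pc3: +8 =350
r53=110101 pc4: +16 =366
r54=110110 pc4: +16 =382
r55=110111 pc5: +32 =414
r56=111000 pc3: +8 =422
r57=111001 pc4: +16 =438
r58=111010 pc4: +16 =454
r59=111011 pc5: +32 =486
r60=111100 pc4: +16 =502
r61=111101 pc5: +32 =534
r62=111110 pc5: +32 =566
r63=111111 pc6: +64 =630
r64=1000000 pc1: +2 =632
r65=1000001 pc2: +4 =636
r66=1000010 pc2: +4 =640
r67=1000011 pc3: +8 =648
r68=1000100 pc2: +4 =652
r69=1000101 pc3: +8 =660
r70=1000110 pc3: +8 =668
r71=1000111 pc4: +16 =684
r72=1001000 pc2: +4 =688
r73=1001001 pc3: +8 =696
r74=1001010 pc3: +8 =704
r75=1001011 pc4: +16 =720
r76=1001100 pc3: +8 =728
r77=1001101 pc4: +16 =744
r78=1001110 pc4: +16 =760
r79=1001111 pc5: +32 =792
r80=1010000 pc2: +4 =796
r81=1010001 pc3: +8 =804
r82=1010010 pc3: +8 =812
r83=1010011 pc4: +16 =828
r84=1010100 pc3: +8 =836
r85=1010101 pc4: +16 =852
r86=1010110 pc4: +16 =868
r87=1010111 pc5: +32 =900
r88=1011000 pc3: +8 =908
r89=1011001 pc4: +16 =924
r90=1011010 pc4: +16 =940
r91=1011011 pc5: +32 =972
r92=1011100 pc4: +16 =988
r93=1011101 pc5: +32 =1020
r94=1011110 pc5: +32 =1052
r95=1011111 pc6: +64 =1116
r96=1100000 pc2: +4 =1120
r97=1100001 pc3: +8 =1128
r98=1100010 pc3: +8 =1136
r99=1100011 pc4: +16 =1152
r100=1100100 pc3: +8 =1160
r101=1100101 pc4: +16 =1176
r102=1100110 pc4: +16 =1192
r103=1100111 pc5: +32 =1224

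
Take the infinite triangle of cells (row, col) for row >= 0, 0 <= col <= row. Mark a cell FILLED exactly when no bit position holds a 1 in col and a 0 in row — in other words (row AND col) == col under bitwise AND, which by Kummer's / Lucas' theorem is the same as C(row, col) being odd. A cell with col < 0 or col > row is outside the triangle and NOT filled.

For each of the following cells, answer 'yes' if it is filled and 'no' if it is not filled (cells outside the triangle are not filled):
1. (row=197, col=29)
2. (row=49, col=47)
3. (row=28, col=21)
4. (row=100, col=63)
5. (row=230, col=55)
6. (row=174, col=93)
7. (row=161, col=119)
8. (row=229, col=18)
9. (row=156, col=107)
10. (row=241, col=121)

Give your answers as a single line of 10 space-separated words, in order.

(197,29): row=0b11000101, col=0b11101, row AND col = 0b101 = 5; 5 != 29 -> empty
(49,47): row=0b110001, col=0b101111, row AND col = 0b100001 = 33; 33 != 47 -> empty
(28,21): row=0b11100, col=0b10101, row AND col = 0b10100 = 20; 20 != 21 -> empty
(100,63): row=0b1100100, col=0b111111, row AND col = 0b100100 = 36; 36 != 63 -> empty
(230,55): row=0b11100110, col=0b110111, row AND col = 0b100110 = 38; 38 != 55 -> empty
(174,93): row=0b10101110, col=0b1011101, row AND col = 0b1100 = 12; 12 != 93 -> empty
(161,119): row=0b10100001, col=0b1110111, row AND col = 0b100001 = 33; 33 != 119 -> empty
(229,18): row=0b11100101, col=0b10010, row AND col = 0b0 = 0; 0 != 18 -> empty
(156,107): row=0b10011100, col=0b1101011, row AND col = 0b1000 = 8; 8 != 107 -> empty
(241,121): row=0b11110001, col=0b1111001, row AND col = 0b1110001 = 113; 113 != 121 -> empty

Answer: no no no no no no no no no no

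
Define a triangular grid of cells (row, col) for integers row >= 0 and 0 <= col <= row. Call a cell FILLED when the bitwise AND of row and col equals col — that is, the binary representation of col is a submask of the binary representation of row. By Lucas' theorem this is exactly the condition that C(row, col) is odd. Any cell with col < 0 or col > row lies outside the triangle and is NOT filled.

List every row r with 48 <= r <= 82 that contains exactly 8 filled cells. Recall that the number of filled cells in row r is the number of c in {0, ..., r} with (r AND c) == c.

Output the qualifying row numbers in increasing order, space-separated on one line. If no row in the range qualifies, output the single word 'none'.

Answer: 49 50 52 56 67 69 70 73 74 76 81 82

Derivation:
Row r has 2^popcount(r) filled cells, so we need popcount(r) = log2(8) = 3.
Scan r = 48..82 and keep those with exactly 3 one-bits:
r=48=110000 popcount=2 -> skip
r=49=110001 popcount=3 -> KEEP
r=50=110010 popcount=3 -> KEEP
r=51=110011 popcount=4 -> skip
r=52=110100 popcount=3 -> KEEP
r=53=110101 popcount=4 -> skip
r=54=110110 popcount=4 -> skip
r=55=110111 popcount=5 -> skip
r=56=111000 popcount=3 -> KEEP
r=57=111001 popcount=4 -> skip
r=58=111010 popcount=4 -> skip
r=59=111011 popcount=5 -> skip
r=60=111100 popcount=4 -> skip
r=61=111101 popcount=5 -> skip
r=62=111110 popcount=5 -> skip
r=63=111111 popcount=6 -> skip
r=64=1000000 popcount=1 -> skip
r=65=1000001 popcount=2 -> skip
r=66=1000010 popcount=2 -> skip
r=67=1000011 popcount=3 -> KEEP
r=68=1000100 popcount=2 -> skip
r=69=1000101 popcount=3 -> KEEP
r=70=1000110 popcount=3 -> KEEP
r=71=1000111 popcount=4 -> skip
r=72=1001000 popcount=2 -> skip
r=73=1001001 popcount=3 -> KEEP
r=74=1001010 popcount=3 -> KEEP
r=75=1001011 popcount=4 -> skip
r=76=1001100 popcount=3 -> KEEP
r=77=1001101 popcount=4 -> skip
r=78=1001110 popcount=4 -> skip
r=79=1001111 popcount=5 -> skip
r=80=1010000 popcount=2 -> skip
r=81=1010001 popcount=3 -> KEEP
r=82=1010010 popcount=3 -> KEEP
Kept rows: 49 50 52 56 67 69 70 73 74 76 81 82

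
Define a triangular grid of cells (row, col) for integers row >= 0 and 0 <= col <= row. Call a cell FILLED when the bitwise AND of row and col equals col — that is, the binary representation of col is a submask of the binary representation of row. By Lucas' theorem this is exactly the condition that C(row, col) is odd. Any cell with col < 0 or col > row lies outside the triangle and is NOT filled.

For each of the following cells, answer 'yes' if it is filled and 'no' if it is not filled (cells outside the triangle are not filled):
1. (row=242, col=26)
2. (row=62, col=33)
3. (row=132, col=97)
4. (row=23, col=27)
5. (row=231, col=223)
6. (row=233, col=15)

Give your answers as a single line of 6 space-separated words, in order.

(242,26): row=0b11110010, col=0b11010, row AND col = 0b10010 = 18; 18 != 26 -> empty
(62,33): row=0b111110, col=0b100001, row AND col = 0b100000 = 32; 32 != 33 -> empty
(132,97): row=0b10000100, col=0b1100001, row AND col = 0b0 = 0; 0 != 97 -> empty
(23,27): col outside [0, 23] -> not filled
(231,223): row=0b11100111, col=0b11011111, row AND col = 0b11000111 = 199; 199 != 223 -> empty
(233,15): row=0b11101001, col=0b1111, row AND col = 0b1001 = 9; 9 != 15 -> empty

Answer: no no no no no no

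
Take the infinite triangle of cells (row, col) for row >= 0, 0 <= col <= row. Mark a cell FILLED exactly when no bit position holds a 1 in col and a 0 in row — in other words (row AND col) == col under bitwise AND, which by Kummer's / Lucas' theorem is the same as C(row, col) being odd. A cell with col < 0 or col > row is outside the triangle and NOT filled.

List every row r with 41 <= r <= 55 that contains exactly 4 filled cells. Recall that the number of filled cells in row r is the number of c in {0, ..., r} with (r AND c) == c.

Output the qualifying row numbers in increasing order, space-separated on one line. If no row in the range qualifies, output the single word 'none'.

Answer: 48

Derivation:
Row r has 2^popcount(r) filled cells, so we need popcount(r) = log2(4) = 2.
Scan r = 41..55 and keep those with exactly 2 one-bits:
r=41=101001 popcount=3 -> skip
r=42=101010 popcount=3 -> skip
r=43=101011 popcount=4 -> skip
r=44=101100 popcount=3 -> skip
r=45=101101 popcount=4 -> skip
r=46=101110 popcount=4 -> skip
r=47=101111 popcount=5 -> skip
r=48=110000 popcount=2 -> KEEP
r=49=110001 popcount=3 -> skip
r=50=110010 popcount=3 -> skip
r=51=110011 popcount=4 -> skip
r=52=110100 popcount=3 -> skip
r=53=110101 popcount=4 -> skip
r=54=110110 popcount=4 -> skip
r=55=110111 popcount=5 -> skip
Kept rows: 48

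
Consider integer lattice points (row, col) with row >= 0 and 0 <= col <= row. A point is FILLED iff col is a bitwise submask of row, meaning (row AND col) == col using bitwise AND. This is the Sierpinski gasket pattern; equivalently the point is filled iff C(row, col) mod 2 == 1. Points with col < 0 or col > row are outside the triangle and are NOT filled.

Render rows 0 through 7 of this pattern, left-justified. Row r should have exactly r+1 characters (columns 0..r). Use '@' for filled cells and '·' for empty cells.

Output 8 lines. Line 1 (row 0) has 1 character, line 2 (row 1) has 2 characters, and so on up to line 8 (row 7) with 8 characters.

r0=0: @
r1=1: @@
r2=10: @·@
r3=11: @@@@
r4=100: @···@
r5=101: @@··@@
r6=110: @·@·@·@
r7=111: @@@@@@@@

Answer: @
@@
@·@
@@@@
@···@
@@··@@
@·@·@·@
@@@@@@@@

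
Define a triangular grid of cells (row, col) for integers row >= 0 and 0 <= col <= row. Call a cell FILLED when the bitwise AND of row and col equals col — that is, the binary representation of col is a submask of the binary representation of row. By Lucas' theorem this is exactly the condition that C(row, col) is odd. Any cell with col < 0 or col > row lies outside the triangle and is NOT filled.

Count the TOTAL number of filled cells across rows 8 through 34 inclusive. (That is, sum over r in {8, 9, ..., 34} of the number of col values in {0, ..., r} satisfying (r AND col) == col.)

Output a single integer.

r8=1000 pc1: +2 =2
r9=1001 pc2: +4 =6
r10=1010 pc2: +4 =10
r11=1011 pc3: +8 =18
r12=1100 pc2: +4 =22
r13=1101 pc3: +8 =30
r14=1110 pc3: +8 =38
r15=1111 pc4: +16 =54
r16=10000 pc1: +2 =56
r17=10001 pc2: +4 =60
r18=10010 pc2: +4 =64
r19=10011 pc3: +8 =72
r20=10100 pc2: +4 =76
r21=10101 pc3: +8 =84
r22=10110 pc3: +8 =92
r23=10111 pc4: +16 =108
r24=11000 pc2: +4 =112
r25=11001 pc3: +8 =120
r26=11010 pc3: +8 =128
r27=11011 pc4: +16 =144
r28=11100 pc3: +8 =152
r29=11101 pc4: +16 =168
r30=11110 pc4: +16 =184
r31=11111 pc5: +32 =216
r32=100000 pc1: +2 =218
r33=100001 pc2: +4 =222
r34=100010 pc2: +4 =226

Answer: 226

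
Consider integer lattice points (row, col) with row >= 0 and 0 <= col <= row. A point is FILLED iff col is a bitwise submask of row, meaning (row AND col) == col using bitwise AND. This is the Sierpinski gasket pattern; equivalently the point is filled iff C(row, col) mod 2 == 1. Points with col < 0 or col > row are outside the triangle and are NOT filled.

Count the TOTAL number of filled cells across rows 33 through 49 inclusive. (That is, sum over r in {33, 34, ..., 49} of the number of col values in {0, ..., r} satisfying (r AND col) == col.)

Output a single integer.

r33=100001 pc2: +4 =4
r34=100010 pc2: +4 =8
r35=100011 pc3: +8 =16
r36=100100 pc2: +4 =20
r37=100101 pc3: +8 =28
r38=100110 pc3: +8 =36
r39=100111 pc4: +16 =52
r40=101000 pc2: +4 =56
r41=101001 pc3: +8 =64
r42=101010 pc3: +8 =72
r43=101011 pc4: +16 =88
r44=101100 pc3: +8 =96
r45=101101 pc4: +16 =112
r46=101110 pc4: +16 =128
r47=101111 pc5: +32 =160
r48=110000 pc2: +4 =164
r49=110001 pc3: +8 =172

Answer: 172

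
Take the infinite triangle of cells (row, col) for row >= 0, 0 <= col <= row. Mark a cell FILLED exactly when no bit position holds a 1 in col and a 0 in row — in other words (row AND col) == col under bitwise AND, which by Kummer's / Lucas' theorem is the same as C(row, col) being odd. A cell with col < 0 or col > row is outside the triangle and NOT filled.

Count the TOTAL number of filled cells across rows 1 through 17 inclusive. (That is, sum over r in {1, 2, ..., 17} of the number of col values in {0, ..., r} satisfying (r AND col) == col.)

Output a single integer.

r1=1 pc1: +2 =2
r2=10 pc1: +2 =4
r3=11 pc2: +4 =8
r4=100 pc1: +2 =10
r5=101 pc2: +4 =14
r6=110 pc2: +4 =18
r7=111 pc3: +8 =26
r8=1000 pc1: +2 =28
r9=1001 pc2: +4 =32
r10=1010 pc2: +4 =36
r11=1011 pc3: +8 =44
r12=1100 pc2: +4 =48
r13=1101 pc3: +8 =56
r14=1110 pc3: +8 =64
r15=1111 pc4: +16 =80
r16=10000 pc1: +2 =82
r17=10001 pc2: +4 =86

Answer: 86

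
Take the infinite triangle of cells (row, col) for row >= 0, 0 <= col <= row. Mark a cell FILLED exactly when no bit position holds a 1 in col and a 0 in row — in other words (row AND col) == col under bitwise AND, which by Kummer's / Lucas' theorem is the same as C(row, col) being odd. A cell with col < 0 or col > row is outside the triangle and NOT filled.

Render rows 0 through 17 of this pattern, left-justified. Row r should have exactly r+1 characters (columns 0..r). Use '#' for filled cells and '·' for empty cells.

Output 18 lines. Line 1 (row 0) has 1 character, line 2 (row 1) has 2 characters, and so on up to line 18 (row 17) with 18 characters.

r0=0: #
r1=1: ##
r2=10: #·#
r3=11: ####
r4=100: #···#
r5=101: ##··##
r6=110: #·#·#·#
r7=111: ########
r8=1000: #·······#
r9=1001: ##······##
r10=1010: #·#·····#·#
r11=1011: ####····####
r12=1100: #···#···#···#
r13=1101: ##··##··##··##
r14=1110: #·#·#·#·#·#·#·#
r15=1111: ################
r16=10000: #···············#
r17=10001: ##··············##

Answer: #
##
#·#
####
#···#
##··##
#·#·#·#
########
#·······#
##······##
#·#·····#·#
####····####
#···#···#···#
##··##··##··##
#·#·#·#·#·#·#·#
################
#···············#
##··············##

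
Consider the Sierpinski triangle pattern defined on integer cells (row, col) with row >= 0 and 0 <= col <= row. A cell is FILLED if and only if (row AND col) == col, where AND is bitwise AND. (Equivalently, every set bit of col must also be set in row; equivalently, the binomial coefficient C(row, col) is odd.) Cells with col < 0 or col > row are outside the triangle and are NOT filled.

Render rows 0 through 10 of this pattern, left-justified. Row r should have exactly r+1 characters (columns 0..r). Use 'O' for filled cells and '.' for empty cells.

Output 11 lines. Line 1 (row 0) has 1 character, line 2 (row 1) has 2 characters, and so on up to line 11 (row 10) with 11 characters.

Answer: O
OO
O.O
OOOO
O...O
OO..OO
O.O.O.O
OOOOOOOO
O.......O
OO......OO
O.O.....O.O

Derivation:
r0=0: O
r1=1: OO
r2=10: O.O
r3=11: OOOO
r4=100: O...O
r5=101: OO..OO
r6=110: O.O.O.O
r7=111: OOOOOOOO
r8=1000: O.......O
r9=1001: OO......OO
r10=1010: O.O.....O.O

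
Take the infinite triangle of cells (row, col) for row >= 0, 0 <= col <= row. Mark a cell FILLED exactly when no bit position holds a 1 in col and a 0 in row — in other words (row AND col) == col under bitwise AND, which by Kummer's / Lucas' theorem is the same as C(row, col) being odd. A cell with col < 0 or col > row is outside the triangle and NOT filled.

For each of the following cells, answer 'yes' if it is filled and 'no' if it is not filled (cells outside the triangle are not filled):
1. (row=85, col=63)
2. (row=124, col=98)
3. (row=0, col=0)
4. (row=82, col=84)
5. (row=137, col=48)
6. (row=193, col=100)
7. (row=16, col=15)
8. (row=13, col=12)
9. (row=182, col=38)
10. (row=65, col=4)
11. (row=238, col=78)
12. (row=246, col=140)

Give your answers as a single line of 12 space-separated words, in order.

Answer: no no yes no no no no yes yes no yes no

Derivation:
(85,63): row=0b1010101, col=0b111111, row AND col = 0b10101 = 21; 21 != 63 -> empty
(124,98): row=0b1111100, col=0b1100010, row AND col = 0b1100000 = 96; 96 != 98 -> empty
(0,0): row=0b0, col=0b0, row AND col = 0b0 = 0; 0 == 0 -> filled
(82,84): col outside [0, 82] -> not filled
(137,48): row=0b10001001, col=0b110000, row AND col = 0b0 = 0; 0 != 48 -> empty
(193,100): row=0b11000001, col=0b1100100, row AND col = 0b1000000 = 64; 64 != 100 -> empty
(16,15): row=0b10000, col=0b1111, row AND col = 0b0 = 0; 0 != 15 -> empty
(13,12): row=0b1101, col=0b1100, row AND col = 0b1100 = 12; 12 == 12 -> filled
(182,38): row=0b10110110, col=0b100110, row AND col = 0b100110 = 38; 38 == 38 -> filled
(65,4): row=0b1000001, col=0b100, row AND col = 0b0 = 0; 0 != 4 -> empty
(238,78): row=0b11101110, col=0b1001110, row AND col = 0b1001110 = 78; 78 == 78 -> filled
(246,140): row=0b11110110, col=0b10001100, row AND col = 0b10000100 = 132; 132 != 140 -> empty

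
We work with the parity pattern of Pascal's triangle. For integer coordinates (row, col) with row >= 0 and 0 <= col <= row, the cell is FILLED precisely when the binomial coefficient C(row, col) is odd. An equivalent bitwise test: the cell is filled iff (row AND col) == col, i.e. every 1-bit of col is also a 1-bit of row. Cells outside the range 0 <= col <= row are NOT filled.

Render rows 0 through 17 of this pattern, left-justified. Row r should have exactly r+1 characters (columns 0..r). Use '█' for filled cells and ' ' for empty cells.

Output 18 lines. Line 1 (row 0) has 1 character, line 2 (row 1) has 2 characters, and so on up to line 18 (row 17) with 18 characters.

Answer: █
██
█ █
████
█   █
██  ██
█ █ █ █
████████
█       █
██      ██
█ █     █ █
████    ████
█   █   █   █
██  ██  ██  ██
█ █ █ █ █ █ █ █
████████████████
█               █
██              ██

Derivation:
r0=0: █
r1=1: ██
r2=10: █ █
r3=11: ████
r4=100: █   █
r5=101: ██  ██
r6=110: █ █ █ █
r7=111: ████████
r8=1000: █       █
r9=1001: ██      ██
r10=1010: █ █     █ █
r11=1011: ████    ████
r12=1100: █   █   █   █
r13=1101: ██  ██  ██  ██
r14=1110: █ █ █ █ █ █ █ █
r15=1111: ████████████████
r16=10000: █               █
r17=10001: ██              ██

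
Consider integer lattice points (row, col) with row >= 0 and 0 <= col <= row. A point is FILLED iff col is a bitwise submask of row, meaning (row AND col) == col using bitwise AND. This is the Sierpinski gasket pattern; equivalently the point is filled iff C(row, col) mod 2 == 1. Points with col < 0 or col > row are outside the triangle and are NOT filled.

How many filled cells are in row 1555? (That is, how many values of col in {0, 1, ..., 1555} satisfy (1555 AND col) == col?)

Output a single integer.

1555 in binary = 11000010011
popcount(1555) = number of 1-bits in 11000010011 = 5
A col c satisfies (1555 AND c) == c iff every set bit of c is also set in 1555; each of the 5 set bits of 1555 can independently be on or off in c.
count = 2^5 = 32

Answer: 32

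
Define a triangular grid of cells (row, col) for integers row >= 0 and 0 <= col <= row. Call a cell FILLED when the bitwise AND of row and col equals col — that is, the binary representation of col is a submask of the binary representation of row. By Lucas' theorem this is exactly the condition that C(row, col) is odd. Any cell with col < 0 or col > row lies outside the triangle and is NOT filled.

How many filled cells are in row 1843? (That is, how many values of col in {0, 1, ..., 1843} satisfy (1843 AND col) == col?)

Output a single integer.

Answer: 128

Derivation:
1843 in binary = 11100110011
popcount(1843) = number of 1-bits in 11100110011 = 7
A col c satisfies (1843 AND c) == c iff every set bit of c is also set in 1843; each of the 7 set bits of 1843 can independently be on or off in c.
count = 2^7 = 128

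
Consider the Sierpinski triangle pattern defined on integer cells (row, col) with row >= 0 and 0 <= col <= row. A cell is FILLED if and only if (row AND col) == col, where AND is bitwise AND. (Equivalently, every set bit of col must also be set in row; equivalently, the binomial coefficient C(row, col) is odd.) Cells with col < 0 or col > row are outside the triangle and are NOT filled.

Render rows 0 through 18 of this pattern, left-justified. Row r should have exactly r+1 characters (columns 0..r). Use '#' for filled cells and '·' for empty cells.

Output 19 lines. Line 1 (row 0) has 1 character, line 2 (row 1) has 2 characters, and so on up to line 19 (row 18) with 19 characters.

Answer: #
##
#·#
####
#···#
##··##
#·#·#·#
########
#·······#
##······##
#·#·····#·#
####····####
#···#···#···#
##··##··##··##
#·#·#·#·#·#·#·#
################
#···············#
##··············##
#·#·············#·#

Derivation:
r0=0: #
r1=1: ##
r2=10: #·#
r3=11: ####
r4=100: #···#
r5=101: ##··##
r6=110: #·#·#·#
r7=111: ########
r8=1000: #·······#
r9=1001: ##······##
r10=1010: #·#·····#·#
r11=1011: ####····####
r12=1100: #···#···#···#
r13=1101: ##··##··##··##
r14=1110: #·#·#·#·#·#·#·#
r15=1111: ################
r16=10000: #···············#
r17=10001: ##··············##
r18=10010: #·#·············#·#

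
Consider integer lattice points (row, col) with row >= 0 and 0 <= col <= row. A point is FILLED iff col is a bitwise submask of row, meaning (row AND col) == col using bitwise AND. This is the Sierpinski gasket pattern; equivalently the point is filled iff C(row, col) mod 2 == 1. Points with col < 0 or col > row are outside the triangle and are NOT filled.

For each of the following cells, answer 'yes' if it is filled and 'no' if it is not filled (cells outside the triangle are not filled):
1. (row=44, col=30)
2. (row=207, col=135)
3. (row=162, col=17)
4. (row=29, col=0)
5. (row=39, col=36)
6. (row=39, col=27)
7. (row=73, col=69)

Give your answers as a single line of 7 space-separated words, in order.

(44,30): row=0b101100, col=0b11110, row AND col = 0b1100 = 12; 12 != 30 -> empty
(207,135): row=0b11001111, col=0b10000111, row AND col = 0b10000111 = 135; 135 == 135 -> filled
(162,17): row=0b10100010, col=0b10001, row AND col = 0b0 = 0; 0 != 17 -> empty
(29,0): row=0b11101, col=0b0, row AND col = 0b0 = 0; 0 == 0 -> filled
(39,36): row=0b100111, col=0b100100, row AND col = 0b100100 = 36; 36 == 36 -> filled
(39,27): row=0b100111, col=0b11011, row AND col = 0b11 = 3; 3 != 27 -> empty
(73,69): row=0b1001001, col=0b1000101, row AND col = 0b1000001 = 65; 65 != 69 -> empty

Answer: no yes no yes yes no no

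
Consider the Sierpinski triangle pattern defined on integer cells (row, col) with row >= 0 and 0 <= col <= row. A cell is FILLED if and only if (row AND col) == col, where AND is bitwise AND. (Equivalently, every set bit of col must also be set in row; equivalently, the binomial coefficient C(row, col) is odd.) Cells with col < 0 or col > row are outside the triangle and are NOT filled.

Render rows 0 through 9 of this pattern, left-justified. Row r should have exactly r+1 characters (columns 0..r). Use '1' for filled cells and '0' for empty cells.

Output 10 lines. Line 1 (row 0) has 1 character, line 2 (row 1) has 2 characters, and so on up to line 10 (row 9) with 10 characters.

Answer: 1
11
101
1111
10001
110011
1010101
11111111
100000001
1100000011

Derivation:
r0=0: 1
r1=1: 11
r2=10: 101
r3=11: 1111
r4=100: 10001
r5=101: 110011
r6=110: 1010101
r7=111: 11111111
r8=1000: 100000001
r9=1001: 1100000011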